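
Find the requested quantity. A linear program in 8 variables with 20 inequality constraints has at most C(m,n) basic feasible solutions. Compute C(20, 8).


Each vertex corresponds to some choice of n active constraints out of m, so the number of vertices is at most C(m, n) = m! / (n!(m-n)!).
m = 20, n = 8
Numerator: 20 * 19 * 18 * 17 * 16 * 15 * 14 * 13
Denominator: 8! = 40320
C(20, 8) = 125970


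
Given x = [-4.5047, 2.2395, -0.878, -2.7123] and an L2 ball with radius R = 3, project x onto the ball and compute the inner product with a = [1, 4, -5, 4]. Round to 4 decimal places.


Step 1: Compute ||x|| (intermediates to 6 decimals).
||x|| = sqrt((-4.5047)^2 + 2.2395^2 + (-0.878)^2 + (-2.7123)^2) = 5.782312
Step 2: Project.
Since ||x|| > R, scale = R/||x|| = 3/5.782312 = 0.518824, proj(x) = scale * x
proj(x) = [-2.337146, 1.161906, -0.455527, -1.407206]
Step 3: Dot product.
a^T * proj(x) = 1*(-2.337146) + 4*1.161906 - 5*(-0.455527) + 4*(-1.407206) = -1.0407


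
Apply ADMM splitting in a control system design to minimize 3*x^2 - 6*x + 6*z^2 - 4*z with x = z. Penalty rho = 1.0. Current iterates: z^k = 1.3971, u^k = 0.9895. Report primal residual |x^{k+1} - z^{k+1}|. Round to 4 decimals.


ADMM iteration with rho = 1.0, z^k = 1.3971, u^k = 0.9895
Step 1: x-update.
Minimize 3*x^2 - 6*x + (1.0/2)*(x - 1.3971 + 0.9895)^2
FOC: (2*3 + 1.0)*x = 6 + 1.0*(1.3971 - 0.9895)
x^{k+1} = 0.9154
Step 2: z-update.
Minimize 6*z^2 - 4*z + (1.0/2)*(0.9154 - z + 0.9895)^2
FOC: (2*6 + 1.0)*z = 4 + 1.0*(0.9154 + 0.9895)
z^{k+1} = 0.4542
Step 3: u-update.
u^{k+1} = 0.9895 + 0.9154 - 0.4542 = 1.4507
Step 4: Primal residual = |0.9154 - 0.4542| = 0.4612


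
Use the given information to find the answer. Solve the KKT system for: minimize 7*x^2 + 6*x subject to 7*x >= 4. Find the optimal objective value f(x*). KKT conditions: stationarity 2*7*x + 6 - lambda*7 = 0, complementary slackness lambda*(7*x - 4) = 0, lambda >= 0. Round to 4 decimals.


Step 1: Try lambda = 0 (constraint inactive).
x_unc = -6/(2*7) = -0.4286
Check: 7*-0.4286 = -3.0002 < 4 -- violated!
Step 2: Constraint must be active: 7*x = 4
x* = 4/7 = 0.5714 (rounded; the exact value 4/7 is used below)
lambda = (2*7*(4/7) + 6)/7 = 2.0
Step 3: Compute optimal value.
f(x*) = 7*(4/7)^2 + 6*(4/7) = 5.7143


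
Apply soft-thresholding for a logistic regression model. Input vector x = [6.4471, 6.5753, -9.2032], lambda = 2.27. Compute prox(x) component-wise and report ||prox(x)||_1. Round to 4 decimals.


Soft-thresholding with lambda = 2.27:
prox(6.4471) = sign(6.4471)*max(|6.4471| - 2.27, 0) = 4.1771
prox(6.5753) = sign(6.5753)*max(|6.5753| - 2.27, 0) = 4.3053
prox(-9.2032) = sign(-9.2032)*max(|-9.2032| - 2.27, 0) = -6.9332
prox(x) = [4.1771, 4.3053, -6.9332]
||prox(x)||_1 = 4.1771 + 4.3053 + 6.9332 = 15.4156


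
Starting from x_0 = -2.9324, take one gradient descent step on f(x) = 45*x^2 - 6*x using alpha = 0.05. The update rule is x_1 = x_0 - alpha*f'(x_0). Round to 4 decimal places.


We compute the gradient at x_0 and apply the update.
f'(x) = 90*x - 6
f'(-2.9324) = 90*-2.9324 - 6 = -269.916
x_1 = -2.9324 - 0.05*-269.916 = 10.5634


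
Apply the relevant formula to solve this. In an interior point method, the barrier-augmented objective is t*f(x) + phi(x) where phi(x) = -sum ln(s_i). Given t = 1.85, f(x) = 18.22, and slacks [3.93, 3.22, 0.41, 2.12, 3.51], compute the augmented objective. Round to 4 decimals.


Step 1: Compute log-barrier.
ln values: [1.3686, 1.1694, -0.8916, 0.7514, 1.2556]
phi = -(1.3686 + 1.1694 - 0.8916 + 0.7514 + 1.2556) = -3.6535
Step 2: Compute augmented objective.
t*f(x) = 1.85*18.22 = 33.707
Total = 33.707 - 3.6535 = 30.0535


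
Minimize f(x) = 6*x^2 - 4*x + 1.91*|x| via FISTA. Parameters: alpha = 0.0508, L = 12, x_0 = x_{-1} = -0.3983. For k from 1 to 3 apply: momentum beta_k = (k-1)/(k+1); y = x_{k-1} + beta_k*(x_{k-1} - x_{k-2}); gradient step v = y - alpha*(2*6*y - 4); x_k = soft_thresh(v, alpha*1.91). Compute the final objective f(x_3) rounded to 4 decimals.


FISTA on f(x) = 6*x^2 - 4*x + 1.91*|x|
L = 12, alpha = 0.0508
Iteration 1: beta = 0.0, y = -0.3983 + 0.0*(-0.3983 + 0.3983) = -0.3983
  grad(y) = -8.7796, v = y - alpha*grad = 0.0477
  prox(v) = soft_thresh(0.0477, 0.097) = 0.0
Iteration 2: beta = 0.3333, y = 0.0 + 0.3333*(0.0 + 0.3983) = 0.1328
  grad(y) = -2.4068, v = y - alpha*grad = 0.255
  prox(v) = soft_thresh(0.255, 0.097) = 0.158
Iteration 3: beta = 0.5, y = 0.158 + 0.5*(0.158 - 0.0) = 0.237
  grad(y) = -1.1559, v = y - alpha*grad = 0.2957
  prox(v) = soft_thresh(0.2957, 0.097) = 0.1987
f(x_3) = 6*0.1987^2 - 4*0.1987 + 1.91*|0.1987| = -0.1784


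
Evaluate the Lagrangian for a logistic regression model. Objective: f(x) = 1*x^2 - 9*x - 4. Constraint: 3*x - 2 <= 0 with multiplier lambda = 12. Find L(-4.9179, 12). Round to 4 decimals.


Step 1: Evaluate f(x).
f(-4.9179) = 1*(-4.9179)^2 - 9*(-4.9179) - 4 = 64.4468
Step 2: Evaluate g(x).
g(-4.9179) = 3*-4.9179 - 2 = -16.7537
Step 3: Compute Lagrangian.
L = 64.4468 + 12*-16.7537 = -136.5976


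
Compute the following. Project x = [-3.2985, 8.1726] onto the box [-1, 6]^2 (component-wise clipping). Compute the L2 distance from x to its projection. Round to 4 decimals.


Project each component onto [-1, 6].
clip(-3.2985) = -1.0, clip(8.1726) = 6.0
Projection = [-1.0, 6.0]
Squared diffs: [5.2831, 4.7202]
Distance = sqrt(10.0033) = 3.1628


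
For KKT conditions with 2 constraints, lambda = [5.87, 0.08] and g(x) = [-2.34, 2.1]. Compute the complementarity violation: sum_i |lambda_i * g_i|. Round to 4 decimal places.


KKT complementary slackness check:
lambda_1 * g_1 = 5.87 * -2.34 = -13.7358
lambda_2 * g_2 = 0.08 * 2.1 = 0.168
Total violation = 13.7358 + 0.168 = 13.9038


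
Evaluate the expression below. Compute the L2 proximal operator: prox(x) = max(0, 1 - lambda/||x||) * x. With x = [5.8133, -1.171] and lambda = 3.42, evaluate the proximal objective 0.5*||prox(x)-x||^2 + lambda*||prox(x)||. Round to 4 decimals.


Step 1: Compute ||x||.
||x|| = 5.9301
Step 2: Compute scaling factor.
scale = max(0, 1 - 3.42/5.9301) = 0.4233
Step 3: prox(x) = [2.4606, -0.4957]
||prox(x)|| = 2.5101
Step 4: Proximal objective.
0.5*||prox-x||^2 = 5.8482
lambda*||prox|| = 8.5845
Total = 14.4326


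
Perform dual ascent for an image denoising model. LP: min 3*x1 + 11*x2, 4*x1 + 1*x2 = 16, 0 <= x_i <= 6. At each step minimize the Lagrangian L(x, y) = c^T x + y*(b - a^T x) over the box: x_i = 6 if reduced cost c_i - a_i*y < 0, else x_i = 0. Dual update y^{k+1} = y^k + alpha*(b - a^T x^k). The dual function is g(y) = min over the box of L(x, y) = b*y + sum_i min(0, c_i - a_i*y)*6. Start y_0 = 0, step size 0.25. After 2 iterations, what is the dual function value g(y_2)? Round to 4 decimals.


Dual ascent for LP: min 3*x1 + 11*x2, 4*x1 + 1*x2 = 16, 0 <= x_i <= 6
Step 1: y^k = 0.0, reduced costs: (3.0, 11.0)
  x^k = (0.0, 0.0), subgradient = b - a^T x = 16.0
  y^{k+1} = 0.0 + 0.25*16.0 = 4.0
Step 2: y^k = 4.0, reduced costs: (-13.0, 7.0)
  x^k = (6.0, 0.0), subgradient = b - a^T x = -8.0
  y^{k+1} = 4.0 + 0.25*-8.0 = 2.0
Dual objective at y_2 = 2.0: reduced costs (-5.0, 9.0), box minimizer x = (6.0, 0.0)
g(y_2) = b*y + (c1 - a1*y)*x1 + (c2 - a2*y)*x2 = 16*2.0 + (-5.0)*6.0 + 9.0*0.0 = 32.0 - 30.0 + 0.0 = 2.0


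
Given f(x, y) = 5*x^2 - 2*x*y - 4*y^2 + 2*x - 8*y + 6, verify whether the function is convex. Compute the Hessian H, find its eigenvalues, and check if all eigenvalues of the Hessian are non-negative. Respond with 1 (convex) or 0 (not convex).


The Hessian of f(x,y) = 5*x^2 - 2*x*y - 4*y^2 + 2*x - 8*y + 6 is:
H = [[10, -2], [-2, -8]]
Trace = 10 - 8 = 2
Determinant = 10*-8 - (-2)^2 = -84
Discriminant = (2)^2 - 4*-84 = 340.0
Eigenvalues: lambda_1 = -8.2195, lambda_2 = 10.2195
The function is not convex.

0


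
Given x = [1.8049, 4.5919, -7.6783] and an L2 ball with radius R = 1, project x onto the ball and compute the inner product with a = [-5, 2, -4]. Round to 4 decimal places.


Step 1: Compute ||x|| (intermediates to 6 decimals).
||x|| = sqrt(1.8049^2 + 4.5919^2 + (-7.6783)^2) = 9.126856
Step 2: Project.
Since ||x|| > R, scale = R/||x|| = 1/9.126856 = 0.109567, proj(x) = scale * x
proj(x) = [0.197757, 0.503121, -0.841288]
Step 3: Dot product.
a^T * proj(x) = -5*0.197757 + 2*0.503121 - 4*(-0.841288) = 3.3826


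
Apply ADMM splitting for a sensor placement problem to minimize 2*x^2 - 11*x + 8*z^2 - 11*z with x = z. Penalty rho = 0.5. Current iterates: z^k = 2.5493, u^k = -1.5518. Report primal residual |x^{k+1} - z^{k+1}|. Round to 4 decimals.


ADMM iteration with rho = 0.5, z^k = 2.5493, u^k = -1.5518
Step 1: x-update.
Minimize 2*x^2 - 11*x + (0.5/2)*(x - 2.5493 - 1.5518)^2
FOC: (2*2 + 0.5)*x = 11 + 0.5*(2.5493 + 1.5518)
x^{k+1} = 2.9001
Step 2: z-update.
Minimize 8*z^2 - 11*z + (0.5/2)*(2.9001 - z - 1.5518)^2
FOC: (2*8 + 0.5)*z = 11 + 0.5*(2.9001 - 1.5518)
z^{k+1} = 0.7075
Step 3: u-update.
u^{k+1} = -1.5518 + 2.9001 - 0.7075 = 0.6408
Step 4: Primal residual = |2.9001 - 0.7075| = 2.1926


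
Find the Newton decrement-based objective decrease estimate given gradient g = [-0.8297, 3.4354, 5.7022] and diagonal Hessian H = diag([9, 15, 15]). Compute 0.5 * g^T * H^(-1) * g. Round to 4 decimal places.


Step 1: H is diagonal, so H^(-1) * g = [-0.0922, 0.229, 0.3801].
Step 2: g^T H^(-1) g = sum_i g_i^2 / H_ii
  = (-0.8297)^2/9 + (3.4354)^2/15 + (5.7022)^2/15
  = 0.0765 + 0.7868 + 2.1677 = 3.031
Step 3: Objective decrease = 0.5 * g^T H^(-1) g = 1.5155


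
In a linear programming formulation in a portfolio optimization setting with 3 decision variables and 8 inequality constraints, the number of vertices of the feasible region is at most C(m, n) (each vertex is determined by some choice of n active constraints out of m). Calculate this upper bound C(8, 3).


Each vertex corresponds to some choice of n active constraints out of m, so the number of vertices is at most C(m, n) = m! / (n!(m-n)!).
m = 8, n = 3
Numerator: 8 * 7 * 6
Denominator: 3! = 6
C(8, 3) = 56


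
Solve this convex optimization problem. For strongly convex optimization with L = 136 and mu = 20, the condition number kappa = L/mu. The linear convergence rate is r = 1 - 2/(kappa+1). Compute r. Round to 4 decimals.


Step 1: Compute the condition number.
kappa = L/mu = 136/20 = 6.8
Step 2: Compute the convergence rate.
r = 1 - 2/(kappa + 1) = 1 - 2*mu/(L + mu) = (L - mu)/(L + mu) = 116/156 = 0.7436


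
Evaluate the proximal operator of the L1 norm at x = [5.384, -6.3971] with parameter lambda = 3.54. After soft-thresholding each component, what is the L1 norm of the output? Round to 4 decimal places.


Soft-thresholding with lambda = 3.54:
prox(5.384) = sign(5.384)*max(|5.384| - 3.54, 0) = 1.844
prox(-6.3971) = sign(-6.3971)*max(|-6.3971| - 3.54, 0) = -2.8571
prox(x) = [1.844, -2.8571]
||prox(x)||_1 = 1.844 + 2.8571 = 4.7011


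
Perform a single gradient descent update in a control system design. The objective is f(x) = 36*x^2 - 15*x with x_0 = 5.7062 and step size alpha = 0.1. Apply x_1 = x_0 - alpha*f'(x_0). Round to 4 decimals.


We compute the gradient at x_0 and apply the update.
f'(x) = 72*x - 15
f'(5.7062) = 72*5.7062 - 15 = 395.8464
x_1 = 5.7062 - 0.1*395.8464 = -33.8784


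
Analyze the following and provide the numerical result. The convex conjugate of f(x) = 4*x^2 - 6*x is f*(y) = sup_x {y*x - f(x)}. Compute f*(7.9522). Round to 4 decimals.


f*(y) = sup_x {y*x - a*x^2 - b*x} = sup_x {(y-b)*x - a*x^2}
FOC: (y - b) - 2a*x = 0 => x* = (y - b)/(2a)
x* = (7.9522 + 6)/(2*4) = 1.744
f*(7.9522) = (y-b)^2/(4a) = (7.9522 + 6)^2/(4*4)
= 194.6639/16 = 12.1665


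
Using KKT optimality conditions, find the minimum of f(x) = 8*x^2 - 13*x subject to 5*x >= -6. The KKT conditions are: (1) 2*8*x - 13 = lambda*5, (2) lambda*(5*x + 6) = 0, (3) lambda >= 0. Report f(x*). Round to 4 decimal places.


Step 1: Try lambda = 0 (constraint inactive).
Stationarity: 2*8*x - 13 = 0
x* = 13/(2*8) = 0.8125
Check constraint: 5*0.8125 = 4.0625 >= -6 -- satisfied.
Step 2: Compute optimal value.
f(x*) = 8*0.8125^2 - 13*0.8125 = -5.2813


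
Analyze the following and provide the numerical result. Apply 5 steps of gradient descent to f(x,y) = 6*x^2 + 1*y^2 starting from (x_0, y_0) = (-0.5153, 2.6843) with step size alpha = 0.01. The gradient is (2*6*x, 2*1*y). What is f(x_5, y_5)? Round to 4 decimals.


Gradient descent on f(x,y) = 6*x^2 + 1*y^2.
Starting point: (-0.5153, 2.6843), alpha = 0.01
Step 1: grad_x = 2*6*-0.5153 = -6.1836, grad_y = 2*1*2.6843 = 5.3686
  x_1 = -0.5153 - 0.01*-6.1836 = -0.4535
  y_1 = 2.6843 - 0.01*5.3686 = 2.6306
Step 2: grad_x = 2*6*-0.4535 = -5.4416, grad_y = 2*1*2.6306 = 5.2612
  x_2 = -0.4535 - 0.01*-5.4416 = -0.399
  y_2 = 2.6306 - 0.01*5.2612 = 2.578
Step 3: grad_x = 2*6*-0.399 = -4.7886, grad_y = 2*1*2.578 = 5.156
  x_3 = -0.399 - 0.01*-4.7886 = -0.3512
  y_3 = 2.578 - 0.01*5.156 = 2.5264
Step 4: grad_x = 2*6*-0.3512 = -4.214, grad_y = 2*1*2.5264 = 5.0529
  x_4 = -0.3512 - 0.01*-4.214 = -0.309
  y_4 = 2.5264 - 0.01*5.0529 = 2.4759
Step 5: grad_x = 2*6*-0.309 = -3.7083, grad_y = 2*1*2.4759 = 4.9518
  x_5 = -0.309 - 0.01*-3.7083 = -0.2719
  y_5 = 2.4759 - 0.01*4.9518 = 2.4264
f(-0.2719, 2.4264) = 6*(-0.2719)^2 + 1*2.4264^2 = 6.3311


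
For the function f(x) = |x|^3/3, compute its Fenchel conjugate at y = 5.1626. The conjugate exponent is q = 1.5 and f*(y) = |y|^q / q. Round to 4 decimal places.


The conjugate exponent q satisfies 1/p + 1/q = 1.
p = 3, so q = 3/(3 - 1) = 1.5
|y|^q = 5.1626^1.5 = 11.7301
f*(5.1626) = 11.7301 / 1.5 = 7.8201


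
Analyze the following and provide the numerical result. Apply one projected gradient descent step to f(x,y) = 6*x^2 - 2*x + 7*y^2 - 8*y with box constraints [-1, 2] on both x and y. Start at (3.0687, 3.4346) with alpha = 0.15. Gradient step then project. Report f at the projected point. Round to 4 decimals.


Step 1: Compute gradient at (3.0687, 3.4346).
grad_x = 2*6*3.0687 - 2 = 34.8244
grad_y = 2*7*3.4346 - 8 = 40.0844
Step 2: Gradient step.
x_raw = 3.0687 - 0.15*34.8244 = -2.155
y_raw = 3.4346 - 0.15*40.0844 = -2.5781
Step 3: Project onto [-1, 2].
x_proj = clip(-2.155) = -1.0
y_proj = clip(-2.5781) = -1.0
Step 4: Evaluate f.
f(-1.0, -1.0) = 23.0


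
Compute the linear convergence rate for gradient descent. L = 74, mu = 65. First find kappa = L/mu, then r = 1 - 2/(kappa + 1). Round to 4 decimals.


Step 1: Compute the condition number.
kappa = L/mu = 74/65 = 1.1385
Step 2: Compute the convergence rate.
r = 1 - 2/(kappa + 1) = 1 - 2*mu/(L + mu) = (L - mu)/(L + mu) = 9/139 = 0.0647


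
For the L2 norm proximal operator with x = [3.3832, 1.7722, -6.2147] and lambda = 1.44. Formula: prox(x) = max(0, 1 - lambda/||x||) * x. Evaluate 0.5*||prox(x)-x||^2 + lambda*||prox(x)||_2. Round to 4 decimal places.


Step 1: Compute ||x||.
||x|| = 7.2945
Step 2: Compute scaling factor.
scale = max(0, 1 - 1.44/7.2945) = 0.8026
Step 3: prox(x) = [2.7153, 1.4224, -4.9879]
||prox(x)|| = 5.8545
Step 4: Proximal objective.
0.5*||prox-x||^2 = 1.0368
lambda*||prox|| = 8.4305
Total = 9.4672


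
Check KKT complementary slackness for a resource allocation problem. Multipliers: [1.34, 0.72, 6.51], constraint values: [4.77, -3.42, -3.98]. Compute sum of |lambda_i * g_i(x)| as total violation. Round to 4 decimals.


KKT complementary slackness check:
lambda_1 * g_1 = 1.34 * 4.77 = 6.3918
lambda_2 * g_2 = 0.72 * -3.42 = -2.4624
lambda_3 * g_3 = 6.51 * -3.98 = -25.9098
Total violation = 6.3918 + 2.4624 + 25.9098 = 34.764


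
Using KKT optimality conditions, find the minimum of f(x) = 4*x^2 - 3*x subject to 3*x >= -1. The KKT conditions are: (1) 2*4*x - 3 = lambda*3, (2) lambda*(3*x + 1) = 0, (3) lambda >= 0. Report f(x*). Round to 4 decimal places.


Step 1: Try lambda = 0 (constraint inactive).
Stationarity: 2*4*x - 3 = 0
x* = 3/(2*4) = 0.375
Check constraint: 3*0.375 = 1.125 >= -1 -- satisfied.
Step 2: Compute optimal value.
f(x*) = 4*0.375^2 - 3*0.375 = -0.5625


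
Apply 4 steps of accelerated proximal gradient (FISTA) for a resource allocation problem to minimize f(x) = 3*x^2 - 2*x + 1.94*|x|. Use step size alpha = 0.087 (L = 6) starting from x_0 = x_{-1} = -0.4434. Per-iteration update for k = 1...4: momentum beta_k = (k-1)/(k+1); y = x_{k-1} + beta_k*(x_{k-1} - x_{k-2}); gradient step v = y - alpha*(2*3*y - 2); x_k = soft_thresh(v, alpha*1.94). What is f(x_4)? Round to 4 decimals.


FISTA on f(x) = 3*x^2 - 2*x + 1.94*|x|
L = 6, alpha = 0.087
Iteration 1: beta = 0.0, y = -0.4434 + 0.0*(-0.4434 + 0.4434) = -0.4434
  grad(y) = -4.6604, v = y - alpha*grad = -0.0379
  prox(v) = soft_thresh(-0.0379, 0.1688) = 0.0
Iteration 2: beta = 0.3333, y = 0.0 + 0.3333*(0.0 + 0.4434) = 0.1478
  grad(y) = -1.1132, v = y - alpha*grad = 0.2446
  prox(v) = soft_thresh(0.2446, 0.1688) = 0.0759
Iteration 3: beta = 0.5, y = 0.0759 + 0.5*(0.0759 - 0.0) = 0.1138
  grad(y) = -1.3172, v = y - alpha*grad = 0.2284
  prox(v) = soft_thresh(0.2284, 0.1688) = 0.0596
Iteration 4: beta = 0.6, y = 0.0596 + 0.6*(0.0596 - 0.0759) = 0.0499
  grad(y) = -1.7008, v = y - alpha*grad = 0.1978
  prox(v) = soft_thresh(0.1978, 0.1688) = 0.0291
f(x_4) = 3*0.0291^2 - 2*0.0291 + 1.94*|0.0291| = 0.0008


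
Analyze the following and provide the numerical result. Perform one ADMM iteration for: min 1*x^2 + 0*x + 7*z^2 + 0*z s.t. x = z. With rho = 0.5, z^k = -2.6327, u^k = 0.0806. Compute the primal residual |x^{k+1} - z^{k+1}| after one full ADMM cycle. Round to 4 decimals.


ADMM iteration with rho = 0.5, z^k = -2.6327, u^k = 0.0806
Step 1: x-update.
Minimize 1*x^2 + 0*x + (0.5/2)*(x + 2.6327 + 0.0806)^2
FOC: (2*1 + 0.5)*x = 0 + 0.5*(-2.6327 - 0.0806)
x^{k+1} = -0.5427
Step 2: z-update.
Minimize 7*z^2 + 0*z + (0.5/2)*(-0.5427 - z + 0.0806)^2
FOC: (2*7 + 0.5)*z = 0 + 0.5*(-0.5427 + 0.0806)
z^{k+1} = -0.0159
Step 3: u-update.
u^{k+1} = 0.0806 - 0.5427 + 0.0159 = -0.4461
Step 4: Primal residual = |-0.5427 + 0.0159| = 0.5267


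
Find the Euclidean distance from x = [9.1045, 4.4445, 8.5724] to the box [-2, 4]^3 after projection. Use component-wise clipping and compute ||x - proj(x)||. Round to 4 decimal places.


Project each component onto [-2, 4].
clip(9.1045) = 4.0, clip(4.4445) = 4.0, clip(8.5724) = 4.0
Projection = [4.0, 4.0, 4.0]
Squared diffs: [26.0559, 0.1976, 20.9068]
Distance = sqrt(47.1603) = 6.8673


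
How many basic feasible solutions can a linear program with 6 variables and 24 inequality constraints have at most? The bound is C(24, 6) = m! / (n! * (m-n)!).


Each vertex corresponds to some choice of n active constraints out of m, so the number of vertices is at most C(m, n) = m! / (n!(m-n)!).
m = 24, n = 6
Numerator: 24 * 23 * 22 * 21 * 20 * 19
Denominator: 6! = 720
C(24, 6) = 134596


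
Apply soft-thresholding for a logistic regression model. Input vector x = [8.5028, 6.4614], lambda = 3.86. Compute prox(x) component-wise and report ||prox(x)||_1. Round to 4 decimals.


Soft-thresholding with lambda = 3.86:
prox(8.5028) = sign(8.5028)*max(|8.5028| - 3.86, 0) = 4.6428
prox(6.4614) = sign(6.4614)*max(|6.4614| - 3.86, 0) = 2.6014
prox(x) = [4.6428, 2.6014]
||prox(x)||_1 = 4.6428 + 2.6014 = 7.2442


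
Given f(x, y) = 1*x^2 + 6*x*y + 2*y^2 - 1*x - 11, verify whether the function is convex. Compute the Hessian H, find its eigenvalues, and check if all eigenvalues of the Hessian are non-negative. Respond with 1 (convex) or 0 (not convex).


The Hessian of f(x,y) = 1*x^2 + 6*x*y + 2*y^2 - 1*x - 11 is:
H = [[2, 6], [6, 4]]
Trace = 2 + 4 = 6
Determinant = 2*4 - (6)^2 = -28
Discriminant = (6)^2 - 4*-28 = 148.0
Eigenvalues: lambda_1 = -3.0828, lambda_2 = 9.0828
The function is not convex.

0


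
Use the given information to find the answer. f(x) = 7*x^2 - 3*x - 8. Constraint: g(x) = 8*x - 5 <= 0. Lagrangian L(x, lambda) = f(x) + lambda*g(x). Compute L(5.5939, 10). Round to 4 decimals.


Step 1: Evaluate f(x).
f(5.5939) = 7*5.5939^2 - 3*5.5939 - 8 = 194.2603
Step 2: Evaluate g(x).
g(5.5939) = 8*5.5939 - 5 = 39.7512
Step 3: Compute Lagrangian.
L = 194.2603 + 10*39.7512 = 591.7723


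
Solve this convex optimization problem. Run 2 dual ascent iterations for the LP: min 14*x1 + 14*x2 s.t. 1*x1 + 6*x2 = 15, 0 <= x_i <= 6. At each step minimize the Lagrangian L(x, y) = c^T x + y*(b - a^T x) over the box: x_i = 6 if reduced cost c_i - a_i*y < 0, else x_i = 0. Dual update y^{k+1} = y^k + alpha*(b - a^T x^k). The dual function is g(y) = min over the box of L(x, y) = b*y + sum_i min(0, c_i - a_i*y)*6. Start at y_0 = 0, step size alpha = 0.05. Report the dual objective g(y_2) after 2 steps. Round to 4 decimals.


Dual ascent for LP: min 14*x1 + 14*x2, 1*x1 + 6*x2 = 15, 0 <= x_i <= 6
Step 1: y^k = 0.0, reduced costs: (14.0, 14.0)
  x^k = (0.0, 0.0), subgradient = b - a^T x = 15.0
  y^{k+1} = 0.0 + 0.05*15.0 = 0.75
Step 2: y^k = 0.75, reduced costs: (13.25, 9.5)
  x^k = (0.0, 0.0), subgradient = b - a^T x = 15.0
  y^{k+1} = 0.75 + 0.05*15.0 = 1.5
Dual objective at y_2 = 1.5: reduced costs (12.5, 5.0), box minimizer x = (0.0, 0.0)
g(y_2) = b*y + (c1 - a1*y)*x1 + (c2 - a2*y)*x2 = 15*1.5 + 12.5*0.0 + 5.0*0.0 = 22.5 + 0.0 + 0.0 = 22.5


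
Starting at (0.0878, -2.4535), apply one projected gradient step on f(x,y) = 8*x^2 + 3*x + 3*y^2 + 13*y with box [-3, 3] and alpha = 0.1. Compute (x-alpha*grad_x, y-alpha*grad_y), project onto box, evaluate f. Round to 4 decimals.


Step 1: Compute gradient at (0.0878, -2.4535).
grad_x = 2*8*0.0878 + 3 = 4.4048
grad_y = 2*3*-2.4535 + 13 = -1.721
Step 2: Gradient step.
x_raw = 0.0878 - 0.1*4.4048 = -0.3527
y_raw = -2.4535 - 0.1*-1.721 = -2.2814
Step 3: Project onto [-3, 3].
x_proj = clip(-0.3527) = -0.3527
y_proj = clip(-2.2814) = -2.2814
Step 4: Evaluate f.
f(-0.3527, -2.2814) = -14.1068


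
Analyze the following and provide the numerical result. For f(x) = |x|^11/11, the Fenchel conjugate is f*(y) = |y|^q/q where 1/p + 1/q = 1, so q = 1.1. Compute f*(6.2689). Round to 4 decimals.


The conjugate exponent q satisfies 1/p + 1/q = 1.
p = 11, so q = 11/(11 - 1) = 1.1
|y|^q = 6.2689^1.1 = 7.532
f*(6.2689) = 7.532 / 1.1 = 6.8473


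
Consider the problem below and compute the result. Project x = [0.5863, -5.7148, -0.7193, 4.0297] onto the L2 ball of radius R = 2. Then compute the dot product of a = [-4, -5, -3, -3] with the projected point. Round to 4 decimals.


Step 1: Compute ||x|| (intermediates to 6 decimals).
||x|| = sqrt(0.5863^2 + (-5.7148)^2 + (-0.7193)^2 + 4.0297^2) = 7.053975
Step 2: Project.
Since ||x|| > R, scale = R/||x|| = 2/7.053975 = 0.283528, proj(x) = scale * x
proj(x) = [0.166232, -1.620306, -0.203942, 1.142533]
Step 3: Dot product.
a^T * proj(x) = -4*0.166232 - 5*(-1.620306) - 3*(-0.203942) - 3*1.142533 = 4.6208


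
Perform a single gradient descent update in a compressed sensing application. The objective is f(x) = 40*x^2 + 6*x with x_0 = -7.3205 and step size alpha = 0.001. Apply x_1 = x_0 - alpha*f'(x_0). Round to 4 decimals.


We compute the gradient at x_0 and apply the update.
f'(x) = 80*x + 6
f'(-7.3205) = 80*-7.3205 + 6 = -579.64
x_1 = -7.3205 - 0.001*-579.64 = -6.7409


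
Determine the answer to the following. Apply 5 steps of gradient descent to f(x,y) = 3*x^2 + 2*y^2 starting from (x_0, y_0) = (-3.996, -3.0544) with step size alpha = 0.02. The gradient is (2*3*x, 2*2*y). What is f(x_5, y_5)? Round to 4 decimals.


Gradient descent on f(x,y) = 3*x^2 + 2*y^2.
Starting point: (-3.996, -3.0544), alpha = 0.02
Step 1: grad_x = 2*3*-3.996 = -23.976, grad_y = 2*2*-3.0544 = -12.2176
  x_1 = -3.996 - 0.02*-23.976 = -3.5165
  y_1 = -3.0544 - 0.02*-12.2176 = -2.81
Step 2: grad_x = 2*3*-3.5165 = -21.0989, grad_y = 2*2*-2.81 = -11.2402
  x_2 = -3.5165 - 0.02*-21.0989 = -3.0945
  y_2 = -2.81 - 0.02*-11.2402 = -2.5852
Step 3: grad_x = 2*3*-3.0945 = -18.567, grad_y = 2*2*-2.5852 = -10.341
  x_3 = -3.0945 - 0.02*-18.567 = -2.7232
  y_3 = -2.5852 - 0.02*-10.341 = -2.3784
Step 4: grad_x = 2*3*-2.7232 = -16.339, grad_y = 2*2*-2.3784 = -9.5137
  x_4 = -2.7232 - 0.02*-16.339 = -2.3964
  y_4 = -2.3784 - 0.02*-9.5137 = -2.1882
Step 5: grad_x = 2*3*-2.3964 = -14.3783, grad_y = 2*2*-2.1882 = -8.7526
  x_5 = -2.3964 - 0.02*-14.3783 = -2.1088
  y_5 = -2.1882 - 0.02*-8.7526 = -2.0131
f(-2.1088, -2.0131) = 3*(-2.1088)^2 + 2*(-2.0131)^2 = 21.4465


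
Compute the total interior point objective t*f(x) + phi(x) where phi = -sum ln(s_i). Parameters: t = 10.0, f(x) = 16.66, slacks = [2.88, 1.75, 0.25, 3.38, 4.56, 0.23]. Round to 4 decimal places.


Step 1: Compute log-barrier.
ln values: [1.0578, 0.5596, -1.3863, 1.2179, 1.5173, -1.4697]
phi = -(1.0578 + 0.5596 - 1.3863 + 1.2179 + 1.5173 - 1.4697) = -1.4966
Step 2: Compute augmented objective.
t*f(x) = 10.0*16.66 = 166.6
Total = 166.6 - 1.4966 = 165.1034


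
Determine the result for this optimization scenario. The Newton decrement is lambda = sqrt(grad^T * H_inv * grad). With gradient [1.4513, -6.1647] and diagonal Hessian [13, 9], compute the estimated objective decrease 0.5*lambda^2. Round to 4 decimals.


Step 1: H is diagonal, so H^(-1) * g = [0.1116, -0.685].
Step 2: g^T H^(-1) g = sum_i g_i^2 / H_ii
  = (1.4513)^2/13 + (-6.1647)^2/9
  = 0.162 + 4.2226 = 4.3846
Step 3: Objective decrease = 0.5 * g^T H^(-1) g = 2.1923


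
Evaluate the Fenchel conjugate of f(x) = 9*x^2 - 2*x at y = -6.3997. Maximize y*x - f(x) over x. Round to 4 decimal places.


f*(y) = sup_x {y*x - a*x^2 - b*x} = sup_x {(y-b)*x - a*x^2}
FOC: (y - b) - 2a*x = 0 => x* = (y - b)/(2a)
x* = (-6.3997 + 2)/(2*9) = -0.2444
f*(-6.3997) = (y-b)^2/(4a) = (-6.3997 + 2)^2/(4*9)
= 19.3574/36 = 0.5377


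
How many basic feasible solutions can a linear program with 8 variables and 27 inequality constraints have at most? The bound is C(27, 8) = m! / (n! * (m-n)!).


Each vertex corresponds to some choice of n active constraints out of m, so the number of vertices is at most C(m, n) = m! / (n!(m-n)!).
m = 27, n = 8
Numerator: 27 * 26 * 25 * 24 * 23 * 22 * 21 * 20
Denominator: 8! = 40320
C(27, 8) = 2220075


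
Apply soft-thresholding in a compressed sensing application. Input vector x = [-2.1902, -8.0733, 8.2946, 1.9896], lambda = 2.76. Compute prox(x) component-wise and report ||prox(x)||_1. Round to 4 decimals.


Soft-thresholding with lambda = 2.76:
prox(-2.1902) = sign(-2.1902)*max(|-2.1902| - 2.76, 0) = 0.0
prox(-8.0733) = sign(-8.0733)*max(|-8.0733| - 2.76, 0) = -5.3133
prox(8.2946) = sign(8.2946)*max(|8.2946| - 2.76, 0) = 5.5346
prox(1.9896) = sign(1.9896)*max(|1.9896| - 2.76, 0) = 0.0
prox(x) = [0.0, -5.3133, 5.5346, 0.0]
||prox(x)||_1 = 0.0 + 5.3133 + 5.5346 + 0.0 = 10.8479


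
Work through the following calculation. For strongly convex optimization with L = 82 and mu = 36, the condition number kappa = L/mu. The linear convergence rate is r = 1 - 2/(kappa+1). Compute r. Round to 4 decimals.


Step 1: Compute the condition number.
kappa = L/mu = 82/36 = 2.2778
Step 2: Compute the convergence rate.
r = 1 - 2/(kappa + 1) = 1 - 2*mu/(L + mu) = (L - mu)/(L + mu) = 46/118 = 0.3898


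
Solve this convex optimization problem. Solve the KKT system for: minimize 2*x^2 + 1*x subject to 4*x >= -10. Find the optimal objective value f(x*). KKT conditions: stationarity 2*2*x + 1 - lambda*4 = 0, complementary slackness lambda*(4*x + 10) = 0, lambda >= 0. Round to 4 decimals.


Step 1: Try lambda = 0 (constraint inactive).
Stationarity: 2*2*x + 1 = 0
x* = -1/(2*2) = -0.25
Check constraint: 4*-0.25 = -1.0 >= -10 -- satisfied.
Step 2: Compute optimal value.
f(x*) = 2*(-0.25)^2 + 1*(-0.25) = -0.125


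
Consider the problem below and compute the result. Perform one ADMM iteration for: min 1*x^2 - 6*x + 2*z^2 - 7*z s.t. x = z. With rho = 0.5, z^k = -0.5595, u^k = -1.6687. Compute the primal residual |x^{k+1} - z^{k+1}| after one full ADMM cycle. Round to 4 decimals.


ADMM iteration with rho = 0.5, z^k = -0.5595, u^k = -1.6687
Step 1: x-update.
Minimize 1*x^2 - 6*x + (0.5/2)*(x + 0.5595 - 1.6687)^2
FOC: (2*1 + 0.5)*x = 6 + 0.5*(-0.5595 + 1.6687)
x^{k+1} = 2.6218
Step 2: z-update.
Minimize 2*z^2 - 7*z + (0.5/2)*(2.6218 - z - 1.6687)^2
FOC: (2*2 + 0.5)*z = 7 + 0.5*(2.6218 - 1.6687)
z^{k+1} = 1.6615
Step 3: u-update.
u^{k+1} = -1.6687 + 2.6218 - 1.6615 = -0.7083
Step 4: Primal residual = |2.6218 - 1.6615| = 0.9604


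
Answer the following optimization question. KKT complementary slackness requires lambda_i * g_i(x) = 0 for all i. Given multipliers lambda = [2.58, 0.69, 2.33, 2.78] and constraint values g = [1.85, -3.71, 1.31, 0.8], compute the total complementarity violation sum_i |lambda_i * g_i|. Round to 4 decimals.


KKT complementary slackness check:
lambda_1 * g_1 = 2.58 * 1.85 = 4.773
lambda_2 * g_2 = 0.69 * -3.71 = -2.5599
lambda_3 * g_3 = 2.33 * 1.31 = 3.0523
lambda_4 * g_4 = 2.78 * 0.8 = 2.224
Total violation = 4.773 + 2.5599 + 3.0523 + 2.224 = 12.6092


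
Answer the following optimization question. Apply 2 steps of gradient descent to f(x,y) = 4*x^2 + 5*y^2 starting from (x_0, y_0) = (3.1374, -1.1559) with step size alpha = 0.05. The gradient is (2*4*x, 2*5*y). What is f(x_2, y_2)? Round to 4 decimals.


Gradient descent on f(x,y) = 4*x^2 + 5*y^2.
Starting point: (3.1374, -1.1559), alpha = 0.05
Step 1: grad_x = 2*4*3.1374 = 25.0992, grad_y = 2*5*-1.1559 = -11.559
  x_1 = 3.1374 - 0.05*25.0992 = 1.8824
  y_1 = -1.1559 - 0.05*-11.559 = -0.578
Step 2: grad_x = 2*4*1.8824 = 15.0595, grad_y = 2*5*-0.578 = -5.7795
  x_2 = 1.8824 - 0.05*15.0595 = 1.1295
  y_2 = -0.578 - 0.05*-5.7795 = -0.289
f(1.1295, -0.289) = 4*1.1295^2 + 5*(-0.289)^2 = 5.5203


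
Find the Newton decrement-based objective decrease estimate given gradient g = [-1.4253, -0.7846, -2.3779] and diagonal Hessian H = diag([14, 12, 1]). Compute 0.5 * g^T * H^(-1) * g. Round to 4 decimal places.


Step 1: H is diagonal, so H^(-1) * g = [-0.1018, -0.0654, -2.3779].
Step 2: g^T H^(-1) g = sum_i g_i^2 / H_ii
  = (-1.4253)^2/14 + (-0.7846)^2/12 + (-2.3779)^2/1
  = 0.1451 + 0.0513 + 5.6544 = 5.8508
Step 3: Objective decrease = 0.5 * g^T H^(-1) g = 2.9254


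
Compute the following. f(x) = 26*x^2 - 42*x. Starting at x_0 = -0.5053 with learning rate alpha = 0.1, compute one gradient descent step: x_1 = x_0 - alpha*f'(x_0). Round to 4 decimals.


We compute the gradient at x_0 and apply the update.
f'(x) = 52*x - 42
f'(-0.5053) = 52*-0.5053 - 42 = -68.2756
x_1 = -0.5053 - 0.1*-68.2756 = 6.3223


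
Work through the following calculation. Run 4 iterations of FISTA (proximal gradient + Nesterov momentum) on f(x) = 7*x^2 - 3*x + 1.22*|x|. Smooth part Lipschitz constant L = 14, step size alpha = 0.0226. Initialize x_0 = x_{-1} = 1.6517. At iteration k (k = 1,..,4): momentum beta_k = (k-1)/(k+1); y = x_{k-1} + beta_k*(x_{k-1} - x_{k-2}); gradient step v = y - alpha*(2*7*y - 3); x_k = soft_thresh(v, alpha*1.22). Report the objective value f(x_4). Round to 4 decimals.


FISTA on f(x) = 7*x^2 - 3*x + 1.22*|x|
L = 14, alpha = 0.0226
Iteration 1: beta = 0.0, y = 1.6517 + 0.0*(1.6517 - 1.6517) = 1.6517
  grad(y) = 20.1238, v = y - alpha*grad = 1.1969
  prox(v) = soft_thresh(1.1969, 0.0276) = 1.1693
Iteration 2: beta = 0.3333, y = 1.1693 + 0.3333*(1.1693 - 1.6517) = 1.0085
  grad(y) = 11.1196, v = y - alpha*grad = 0.7572
  prox(v) = soft_thresh(0.7572, 0.0276) = 0.7297
Iteration 3: beta = 0.5, y = 0.7297 + 0.5*(0.7297 - 1.1693) = 0.5098
  grad(y) = 4.1377, v = y - alpha*grad = 0.4163
  prox(v) = soft_thresh(0.4163, 0.0276) = 0.3888
Iteration 4: beta = 0.6, y = 0.3888 + 0.6*(0.3888 - 0.7297) = 0.1842
  grad(y) = -0.4212, v = y - alpha*grad = 0.1937
  prox(v) = soft_thresh(0.1937, 0.0276) = 0.1661
f(x_4) = 7*0.1661^2 - 3*0.1661 + 1.22*|0.1661| = -0.1025


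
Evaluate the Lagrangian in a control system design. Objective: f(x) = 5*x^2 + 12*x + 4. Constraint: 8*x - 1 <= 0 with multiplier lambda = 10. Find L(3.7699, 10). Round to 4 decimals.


Step 1: Evaluate f(x).
f(3.7699) = 5*3.7699^2 + 12*3.7699 + 4 = 120.2995
Step 2: Evaluate g(x).
g(3.7699) = 8*3.7699 - 1 = 29.1592
Step 3: Compute Lagrangian.
L = 120.2995 + 10*29.1592 = 411.8915


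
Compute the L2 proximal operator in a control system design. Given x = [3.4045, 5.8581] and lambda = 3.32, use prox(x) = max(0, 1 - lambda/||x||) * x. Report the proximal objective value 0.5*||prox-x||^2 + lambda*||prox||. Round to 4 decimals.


Step 1: Compute ||x||.
||x|| = 6.7755
Step 2: Compute scaling factor.
scale = max(0, 1 - 3.32/6.7755) = 0.51
Step 3: prox(x) = [1.7363, 2.9876]
||prox(x)|| = 3.4555
Step 4: Proximal objective.
0.5*||prox-x||^2 = 5.5112
lambda*||prox|| = 11.4723
Total = 16.9836


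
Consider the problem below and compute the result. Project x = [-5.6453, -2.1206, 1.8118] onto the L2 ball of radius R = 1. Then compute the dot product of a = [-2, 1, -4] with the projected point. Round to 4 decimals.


Step 1: Compute ||x|| (intermediates to 6 decimals).
||x|| = sqrt((-5.6453)^2 + (-2.1206)^2 + 1.8118^2) = 6.296743
Step 2: Project.
Since ||x|| > R, scale = R/||x|| = 1/6.296743 = 0.158812, proj(x) = scale * x
proj(x) = [-0.896541, -0.336777, 0.287736]
Step 3: Dot product.
a^T * proj(x) = -2*(-0.896541) + 1*(-0.336777) - 4*0.287736 = 0.3054


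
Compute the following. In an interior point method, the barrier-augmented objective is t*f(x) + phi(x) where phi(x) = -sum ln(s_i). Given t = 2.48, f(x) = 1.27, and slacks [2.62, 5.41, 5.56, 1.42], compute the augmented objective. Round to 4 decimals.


Step 1: Compute log-barrier.
ln values: [0.9632, 1.6882, 1.7156, 0.3507]
phi = -(0.9632 + 1.6882 + 1.7156 + 0.3507) = -4.7177
Step 2: Compute augmented objective.
t*f(x) = 2.48*1.27 = 3.1496
Total = 3.1496 - 4.7177 = -1.5681


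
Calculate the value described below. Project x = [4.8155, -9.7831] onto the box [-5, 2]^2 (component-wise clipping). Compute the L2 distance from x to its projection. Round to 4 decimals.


Project each component onto [-5, 2].
clip(4.8155) = 2.0, clip(-9.7831) = -5.0
Projection = [2.0, -5.0]
Squared diffs: [7.927, 22.878]
Distance = sqrt(30.805) = 5.5502


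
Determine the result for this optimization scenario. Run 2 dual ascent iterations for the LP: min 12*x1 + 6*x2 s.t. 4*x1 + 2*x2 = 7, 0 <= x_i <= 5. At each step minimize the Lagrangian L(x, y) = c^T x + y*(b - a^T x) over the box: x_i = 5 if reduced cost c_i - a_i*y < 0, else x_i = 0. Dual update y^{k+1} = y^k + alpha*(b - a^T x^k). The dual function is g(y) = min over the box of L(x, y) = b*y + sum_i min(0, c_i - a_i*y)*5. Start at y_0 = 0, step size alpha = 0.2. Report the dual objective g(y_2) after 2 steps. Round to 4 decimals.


Dual ascent for LP: min 12*x1 + 6*x2, 4*x1 + 2*x2 = 7, 0 <= x_i <= 5
Step 1: y^k = 0.0, reduced costs: (12.0, 6.0)
  x^k = (0.0, 0.0), subgradient = b - a^T x = 7.0
  y^{k+1} = 0.0 + 0.2*7.0 = 1.4
Step 2: y^k = 1.4, reduced costs: (6.4, 3.2)
  x^k = (0.0, 0.0), subgradient = b - a^T x = 7.0
  y^{k+1} = 1.4 + 0.2*7.0 = 2.8
Dual objective at y_2 = 2.8: reduced costs (0.8, 0.4), box minimizer x = (0.0, 0.0)
g(y_2) = b*y + (c1 - a1*y)*x1 + (c2 - a2*y)*x2 = 7*2.8 + 0.8*0.0 + 0.4*0.0 = 19.6 + 0.0 + 0.0 = 19.6


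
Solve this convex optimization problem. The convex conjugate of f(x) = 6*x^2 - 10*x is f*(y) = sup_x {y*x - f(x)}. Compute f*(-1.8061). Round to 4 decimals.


f*(y) = sup_x {y*x - a*x^2 - b*x} = sup_x {(y-b)*x - a*x^2}
FOC: (y - b) - 2a*x = 0 => x* = (y - b)/(2a)
x* = (-1.8061 + 10)/(2*6) = 0.6828
f*(-1.8061) = (y-b)^2/(4a) = (-1.8061 + 10)^2/(4*6)
= 67.14/24 = 2.7975


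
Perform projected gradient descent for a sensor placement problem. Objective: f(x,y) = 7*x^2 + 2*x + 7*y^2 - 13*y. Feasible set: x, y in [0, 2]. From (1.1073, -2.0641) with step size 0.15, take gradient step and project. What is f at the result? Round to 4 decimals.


Step 1: Compute gradient at (1.1073, -2.0641).
grad_x = 2*7*1.1073 + 2 = 17.5022
grad_y = 2*7*-2.0641 - 13 = -41.8974
Step 2: Gradient step.
x_raw = 1.1073 - 0.15*17.5022 = -1.518
y_raw = -2.0641 - 0.15*-41.8974 = 4.2205
Step 3: Project onto [0, 2].
x_proj = clip(-1.518) = 0.0
y_proj = clip(4.2205) = 2.0
Step 4: Evaluate f.
f(0.0, 2.0) = 2.0


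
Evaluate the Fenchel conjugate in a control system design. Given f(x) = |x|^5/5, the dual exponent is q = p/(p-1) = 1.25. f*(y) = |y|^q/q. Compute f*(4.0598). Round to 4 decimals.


The conjugate exponent q satisfies 1/p + 1/q = 1.
p = 5, so q = 5/(5 - 1) = 1.25
|y|^q = 4.0598^1.25 = 5.7628
f*(4.0598) = 5.7628 / 1.25 = 4.6102


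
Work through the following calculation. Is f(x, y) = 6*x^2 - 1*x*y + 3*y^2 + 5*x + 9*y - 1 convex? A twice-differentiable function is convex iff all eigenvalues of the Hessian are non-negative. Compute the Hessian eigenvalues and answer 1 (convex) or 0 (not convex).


The Hessian of f(x,y) = 6*x^2 - 1*x*y + 3*y^2 + 5*x + 9*y - 1 is:
H = [[12, -1], [-1, 6]]
Trace = 12 + 6 = 18
Determinant = 12*6 - (-1)^2 = 71
Discriminant = (18)^2 - 4*71 = 40.0
Eigenvalues: lambda_1 = 5.8377, lambda_2 = 12.1623
The function is convex.

1


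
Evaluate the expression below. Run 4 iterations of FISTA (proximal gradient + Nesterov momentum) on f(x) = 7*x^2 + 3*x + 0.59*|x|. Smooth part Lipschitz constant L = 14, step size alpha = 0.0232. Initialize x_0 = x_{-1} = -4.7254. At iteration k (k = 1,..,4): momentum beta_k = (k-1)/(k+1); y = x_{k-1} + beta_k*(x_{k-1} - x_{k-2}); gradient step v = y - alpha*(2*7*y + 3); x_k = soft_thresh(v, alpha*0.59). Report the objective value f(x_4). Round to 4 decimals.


FISTA on f(x) = 7*x^2 + 3*x + 0.59*|x|
L = 14, alpha = 0.0232
Iteration 1: beta = 0.0, y = -4.7254 + 0.0*(-4.7254 + 4.7254) = -4.7254
  grad(y) = -63.1556, v = y - alpha*grad = -3.2602
  prox(v) = soft_thresh(-3.2602, 0.0137) = -3.2465
Iteration 2: beta = 0.3333, y = -3.2465 + 0.3333*(-3.2465 + 4.7254) = -2.7535
  grad(y) = -35.5495, v = y - alpha*grad = -1.9288
  prox(v) = soft_thresh(-1.9288, 0.0137) = -1.9151
Iteration 3: beta = 0.5, y = -1.9151 + 0.5*(-1.9151 + 3.2465) = -1.2494
  grad(y) = -14.4916, v = y - alpha*grad = -0.9132
  prox(v) = soft_thresh(-0.9132, 0.0137) = -0.8995
Iteration 4: beta = 0.6, y = -0.8995 + 0.6*(-0.8995 + 1.9151) = -0.2901
  grad(y) = -1.0621, v = y - alpha*grad = -0.2655
  prox(v) = soft_thresh(-0.2655, 0.0137) = -0.2518
f(x_4) = 7*(-0.2518)^2 + 3*(-0.2518) + 0.59*|-0.2518| = -0.163


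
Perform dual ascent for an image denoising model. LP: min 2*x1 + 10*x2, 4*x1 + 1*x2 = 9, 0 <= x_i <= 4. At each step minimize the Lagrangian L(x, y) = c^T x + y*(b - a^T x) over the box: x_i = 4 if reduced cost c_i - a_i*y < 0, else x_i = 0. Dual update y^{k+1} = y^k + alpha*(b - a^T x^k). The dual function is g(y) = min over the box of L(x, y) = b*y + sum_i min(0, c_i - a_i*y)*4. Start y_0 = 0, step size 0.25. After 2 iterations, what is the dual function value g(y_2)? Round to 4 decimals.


Dual ascent for LP: min 2*x1 + 10*x2, 4*x1 + 1*x2 = 9, 0 <= x_i <= 4
Step 1: y^k = 0.0, reduced costs: (2.0, 10.0)
  x^k = (0.0, 0.0), subgradient = b - a^T x = 9.0
  y^{k+1} = 0.0 + 0.25*9.0 = 2.25
Step 2: y^k = 2.25, reduced costs: (-7.0, 7.75)
  x^k = (4.0, 0.0), subgradient = b - a^T x = -7.0
  y^{k+1} = 2.25 + 0.25*-7.0 = 0.5
Dual objective at y_2 = 0.5: reduced costs (0.0, 9.5), box minimizer x = (0.0, 0.0)
g(y_2) = b*y + (c1 - a1*y)*x1 + (c2 - a2*y)*x2 = 9*0.5 + 0.0*0.0 + 9.5*0.0 = 4.5 + 0.0 + 0.0 = 4.5


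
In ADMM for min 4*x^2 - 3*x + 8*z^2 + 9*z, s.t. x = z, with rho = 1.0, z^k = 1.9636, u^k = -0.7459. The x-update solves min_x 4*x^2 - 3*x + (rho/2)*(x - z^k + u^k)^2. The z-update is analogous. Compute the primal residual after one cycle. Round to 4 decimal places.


ADMM iteration with rho = 1.0, z^k = 1.9636, u^k = -0.7459
Step 1: x-update.
Minimize 4*x^2 - 3*x + (1.0/2)*(x - 1.9636 - 0.7459)^2
FOC: (2*4 + 1.0)*x = 3 + 1.0*(1.9636 + 0.7459)
x^{k+1} = 0.6344
Step 2: z-update.
Minimize 8*z^2 + 9*z + (1.0/2)*(0.6344 - z - 0.7459)^2
FOC: (2*8 + 1.0)*z = -9 + 1.0*(0.6344 - 0.7459)
z^{k+1} = -0.536
Step 3: u-update.
u^{k+1} = -0.7459 + 0.6344 + 0.536 = 0.4245
Step 4: Primal residual = |0.6344 + 0.536| = 1.1704


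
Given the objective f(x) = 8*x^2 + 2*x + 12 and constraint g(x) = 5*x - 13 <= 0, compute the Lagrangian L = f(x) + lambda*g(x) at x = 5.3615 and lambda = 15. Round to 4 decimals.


Step 1: Evaluate f(x).
f(5.3615) = 8*5.3615^2 + 2*5.3615 + 12 = 252.6885
Step 2: Evaluate g(x).
g(5.3615) = 5*5.3615 - 13 = 13.8075
Step 3: Compute Lagrangian.
L = 252.6885 + 15*13.8075 = 459.801


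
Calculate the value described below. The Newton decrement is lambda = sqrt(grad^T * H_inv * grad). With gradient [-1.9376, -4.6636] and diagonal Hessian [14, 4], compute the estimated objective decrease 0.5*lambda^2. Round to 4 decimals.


Step 1: H is diagonal, so H^(-1) * g = [-0.1384, -1.1659].
Step 2: g^T H^(-1) g = sum_i g_i^2 / H_ii
  = (-1.9376)^2/14 + (-4.6636)^2/4
  = 0.2682 + 5.4373 = 5.7055
Step 3: Objective decrease = 0.5 * g^T H^(-1) g = 2.8527
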